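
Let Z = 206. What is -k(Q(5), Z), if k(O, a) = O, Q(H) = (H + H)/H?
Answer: -2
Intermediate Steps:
Q(H) = 2 (Q(H) = (2*H)/H = 2)
-k(Q(5), Z) = -1*2 = -2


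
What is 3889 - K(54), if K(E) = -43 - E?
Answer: 3986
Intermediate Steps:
3889 - K(54) = 3889 - (-43 - 1*54) = 3889 - (-43 - 54) = 3889 - 1*(-97) = 3889 + 97 = 3986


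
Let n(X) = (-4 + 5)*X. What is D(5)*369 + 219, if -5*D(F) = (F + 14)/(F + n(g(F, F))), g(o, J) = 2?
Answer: 654/35 ≈ 18.686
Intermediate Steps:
n(X) = X (n(X) = 1*X = X)
D(F) = -(14 + F)/(5*(2 + F)) (D(F) = -(F + 14)/(5*(F + 2)) = -(14 + F)/(5*(2 + F)))
D(5)*369 + 219 = ((-14 - 1*5)/(5*(2 + 5)))*369 + 219 = ((⅕)*(-14 - 5)/7)*369 + 219 = ((⅕)*(⅐)*(-19))*369 + 219 = -19/35*369 + 219 = -7011/35 + 219 = 654/35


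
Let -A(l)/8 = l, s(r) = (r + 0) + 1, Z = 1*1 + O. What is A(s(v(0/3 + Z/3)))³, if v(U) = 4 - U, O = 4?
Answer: -512000/27 ≈ -18963.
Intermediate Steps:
Z = 5 (Z = 1*1 + 4 = 1 + 4 = 5)
s(r) = 1 + r (s(r) = r + 1 = 1 + r)
A(l) = -8*l
A(s(v(0/3 + Z/3)))³ = (-8*(1 + (4 - (0/3 + 5/3))))³ = (-8*(1 + (4 - (0*(⅓) + 5*(⅓)))))³ = (-8*(1 + (4 - (0 + 5/3))))³ = (-8*(1 + (4 - 1*5/3)))³ = (-8*(1 + (4 - 5/3)))³ = (-8*(1 + 7/3))³ = (-8*10/3)³ = (-80/3)³ = -512000/27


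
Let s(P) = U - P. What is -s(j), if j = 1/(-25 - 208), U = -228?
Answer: 53123/233 ≈ 228.00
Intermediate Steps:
j = -1/233 (j = 1/(-233) = -1/233 ≈ -0.0042918)
s(P) = -228 - P
-s(j) = -(-228 - 1*(-1/233)) = -(-228 + 1/233) = -1*(-53123/233) = 53123/233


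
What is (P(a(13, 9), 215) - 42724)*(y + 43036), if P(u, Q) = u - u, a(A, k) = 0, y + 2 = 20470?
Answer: -2713144896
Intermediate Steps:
y = 20468 (y = -2 + 20470 = 20468)
P(u, Q) = 0
(P(a(13, 9), 215) - 42724)*(y + 43036) = (0 - 42724)*(20468 + 43036) = -42724*63504 = -2713144896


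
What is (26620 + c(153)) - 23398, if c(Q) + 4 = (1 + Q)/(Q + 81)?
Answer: 376583/117 ≈ 3218.7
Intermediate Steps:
c(Q) = -4 + (1 + Q)/(81 + Q) (c(Q) = -4 + (1 + Q)/(Q + 81) = -4 + (1 + Q)/(81 + Q))
(26620 + c(153)) - 23398 = (26620 + (-323 - 3*153)/(81 + 153)) - 23398 = (26620 + (-323 - 459)/234) - 23398 = (26620 + (1/234)*(-782)) - 23398 = (26620 - 391/117) - 23398 = 3114149/117 - 23398 = 376583/117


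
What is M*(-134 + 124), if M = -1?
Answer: 10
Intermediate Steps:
M*(-134 + 124) = -(-134 + 124) = -1*(-10) = 10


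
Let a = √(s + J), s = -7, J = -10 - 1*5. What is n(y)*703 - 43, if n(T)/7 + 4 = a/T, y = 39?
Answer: -19727 + 4921*I*√22/39 ≈ -19727.0 + 591.83*I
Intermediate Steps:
J = -15 (J = -10 - 5 = -15)
a = I*√22 (a = √(-7 - 15) = √(-22) = I*√22 ≈ 4.6904*I)
n(T) = -28 + 7*I*√22/T (n(T) = -28 + 7*((I*√22)/T) = -28 + 7*(I*√22/T) = -28 + 7*I*√22/T)
n(y)*703 - 43 = (-28 + 7*I*√22/39)*703 - 43 = (-19684 + 4921*I*√22/39) - 43 = -19727 + 4921*I*√22/39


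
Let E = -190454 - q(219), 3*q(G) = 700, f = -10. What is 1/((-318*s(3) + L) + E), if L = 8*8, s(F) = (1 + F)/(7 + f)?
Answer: -3/570598 ≈ -5.2576e-6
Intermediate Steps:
q(G) = 700/3 (q(G) = (⅓)*700 = 700/3)
E = -572062/3 (E = -190454 - 1*700/3 = -190454 - 700/3 = -572062/3 ≈ -1.9069e+5)
s(F) = -⅓ - F/3 (s(F) = (1 + F)/(7 - 10) = (1 + F)/(-3) = (1 + F)*(-⅓) = -⅓ - F/3)
L = 64
1/((-318*s(3) + L) + E) = 1/((-318*(-⅓ - ⅓*3) + 64) - 572062/3) = 1/((-318*(-⅓ - 1) + 64) - 572062/3) = 1/((-318*(-4/3) + 64) - 572062/3) = 1/((424 + 64) - 572062/3) = 1/(488 - 572062/3) = 1/(-570598/3) = -3/570598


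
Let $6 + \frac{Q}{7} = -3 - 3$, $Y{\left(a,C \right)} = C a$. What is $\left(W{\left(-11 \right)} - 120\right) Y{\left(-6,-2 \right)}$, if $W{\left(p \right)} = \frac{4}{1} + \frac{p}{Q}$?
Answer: $- \frac{9733}{7} \approx -1390.4$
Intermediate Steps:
$Q = -84$ ($Q = -42 + 7 \left(-3 - 3\right) = -42 + 7 \left(-6\right) = -42 - 42 = -84$)
$W{\left(p \right)} = 4 - \frac{p}{84}$ ($W{\left(p \right)} = \frac{4}{1} + \frac{p}{-84} = 4 \cdot 1 + p \left(- \frac{1}{84}\right) = 4 - \frac{p}{84}$)
$\left(W{\left(-11 \right)} - 120\right) Y{\left(-6,-2 \right)} = \left(\left(4 - - \frac{11}{84}\right) - 120\right) \left(\left(-2\right) \left(-6\right)\right) = \left(\left(4 + \frac{11}{84}\right) - 120\right) 12 = \left(\frac{347}{84} - 120\right) 12 = \left(- \frac{9733}{84}\right) 12 = - \frac{9733}{7}$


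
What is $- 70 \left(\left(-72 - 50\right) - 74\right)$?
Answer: $13720$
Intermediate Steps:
$- 70 \left(\left(-72 - 50\right) - 74\right) = - 70 \left(-122 - 74\right) = \left(-70\right) \left(-196\right) = 13720$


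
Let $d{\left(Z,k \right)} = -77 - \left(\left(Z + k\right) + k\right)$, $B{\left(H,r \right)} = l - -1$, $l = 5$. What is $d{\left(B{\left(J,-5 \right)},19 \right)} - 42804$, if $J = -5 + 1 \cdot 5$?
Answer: $-42925$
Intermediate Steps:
$J = 0$ ($J = -5 + 5 = 0$)
$B{\left(H,r \right)} = 6$ ($B{\left(H,r \right)} = 5 - -1 = 5 + 1 = 6$)
$d{\left(Z,k \right)} = -77 - Z - 2 k$ ($d{\left(Z,k \right)} = -77 - \left(Z + 2 k\right) = -77 - Z - 2 k$)
$d{\left(B{\left(J,-5 \right)},19 \right)} - 42804 = \left(-77 - 6 - 38\right) - 42804 = -121 - 42804 = -42925$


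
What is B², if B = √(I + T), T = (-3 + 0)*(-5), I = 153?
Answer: 168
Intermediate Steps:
T = 15 (T = -3*(-5) = 15)
B = 2*√42 (B = √(153 + 15) = √168 = 2*√42 ≈ 12.961)
B² = (2*√42)² = 168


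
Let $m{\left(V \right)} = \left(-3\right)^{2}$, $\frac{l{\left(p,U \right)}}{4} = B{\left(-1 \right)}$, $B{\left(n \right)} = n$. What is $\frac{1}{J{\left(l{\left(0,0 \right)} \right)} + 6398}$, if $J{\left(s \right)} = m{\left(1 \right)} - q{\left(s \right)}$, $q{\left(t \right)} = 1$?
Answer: $\frac{1}{6406} \approx 0.0001561$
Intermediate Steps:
$l{\left(p,U \right)} = -4$ ($l{\left(p,U \right)} = 4 \left(-1\right) = -4$)
$m{\left(V \right)} = 9$
$J{\left(s \right)} = 8$ ($J{\left(s \right)} = 9 - 1 = 8$)
$\frac{1}{J{\left(l{\left(0,0 \right)} \right)} + 6398} = \frac{1}{8 + 6398} = \frac{1}{6406}$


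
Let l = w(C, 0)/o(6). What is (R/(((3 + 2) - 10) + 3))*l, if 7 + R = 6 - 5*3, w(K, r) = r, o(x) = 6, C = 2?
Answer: 0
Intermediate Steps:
l = 0 (l = 0/6 = 0*(⅙) = 0)
R = -16 (R = -7 + (6 - 5*3) = -7 + (6 - 15) = -7 - 9 = -16)
(R/(((3 + 2) - 10) + 3))*l = -16/(((3 + 2) - 10) + 3)*0 = -16/((5 - 10) + 3)*0 = -16/(-5 + 3)*0 = -16/(-2)*0 = -16*(-½)*0 = 8*0 = 0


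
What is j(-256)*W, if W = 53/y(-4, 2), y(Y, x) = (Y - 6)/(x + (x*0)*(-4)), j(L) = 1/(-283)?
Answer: 53/1415 ≈ 0.037456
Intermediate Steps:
j(L) = -1/283
y(Y, x) = (-6 + Y)/x (y(Y, x) = (-6 + Y)/(x + 0*(-4)) = (-6 + Y)/(x + 0) = (-6 + Y)/x)
W = -53/5 (W = 53/(((-6 - 4)/2)) = 53/(((½)*(-10))) = 53/(-5) = 53*(-⅕) = -53/5 ≈ -10.600)
j(-256)*W = -1/283*(-53/5) = 53/1415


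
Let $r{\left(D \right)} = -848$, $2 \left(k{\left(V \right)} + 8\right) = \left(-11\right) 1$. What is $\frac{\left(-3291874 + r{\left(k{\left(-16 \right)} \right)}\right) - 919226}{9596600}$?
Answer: $- \frac{80999}{184550} \approx -0.4389$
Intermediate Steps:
$k{\left(V \right)} = - \frac{27}{2}$ ($k{\left(V \right)} = -8 + \frac{\left(-11\right) 1}{2} = -8 + \frac{1}{2} \left(-11\right) = -8 - \frac{11}{2} = - \frac{27}{2}$)
$\frac{\left(-3291874 + r{\left(k{\left(-16 \right)} \right)}\right) - 919226}{9596600} = \frac{\left(-3291874 - 848\right) - 919226}{9596600} = \left(-3292722 - 919226\right) \frac{1}{9596600} = \left(-4211948\right) \frac{1}{9596600} = - \frac{80999}{184550}$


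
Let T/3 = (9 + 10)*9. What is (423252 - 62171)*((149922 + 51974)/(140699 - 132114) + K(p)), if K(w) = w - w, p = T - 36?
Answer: 72900809576/8585 ≈ 8.4916e+6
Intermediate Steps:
T = 513 (T = 3*((9 + 10)*9) = 3*(19*9) = 3*171 = 513)
p = 477 (p = 513 - 36 = 477)
K(w) = 0
(423252 - 62171)*((149922 + 51974)/(140699 - 132114) + K(p)) = (423252 - 62171)*((149922 + 51974)/(140699 - 132114) + 0) = 361081*(201896/8585 + 0) = 361081*(201896/8585) = 72900809576/8585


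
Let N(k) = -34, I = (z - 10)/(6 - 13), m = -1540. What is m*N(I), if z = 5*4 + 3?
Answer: 52360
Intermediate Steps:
z = 23 (z = 20 + 3 = 23)
I = -13/7 (I = (23 - 10)/(6 - 13) = 13/(-7) = 13*(-⅐) = -13/7 ≈ -1.8571)
m*N(I) = -1540*(-34) = 52360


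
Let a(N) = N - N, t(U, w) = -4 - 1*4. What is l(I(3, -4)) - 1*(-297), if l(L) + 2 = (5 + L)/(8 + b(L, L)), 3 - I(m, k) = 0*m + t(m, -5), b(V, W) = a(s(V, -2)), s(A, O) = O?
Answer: 297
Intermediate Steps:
t(U, w) = -8 (t(U, w) = -4 - 4 = -8)
a(N) = 0
b(V, W) = 0
I(m, k) = 11 (I(m, k) = 3 - (0*m - 8) = 3 - (0 - 8) = 3 - 1*(-8) = 3 + 8 = 11)
l(L) = -11/8 + L/8 (l(L) = -2 + (5 + L)/(8 + 0) = -2 + (5 + L)/8 = -2 + (5 + L)*(⅛) = -2 + (5/8 + L/8) = -11/8 + L/8)
l(I(3, -4)) - 1*(-297) = (-11/8 + (⅛)*11) - 1*(-297) = (-11/8 + 11/8) + 297 = 0 + 297 = 297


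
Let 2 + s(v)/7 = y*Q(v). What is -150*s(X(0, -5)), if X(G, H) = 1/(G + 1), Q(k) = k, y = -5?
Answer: 7350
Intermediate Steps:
X(G, H) = 1/(1 + G)
s(v) = -14 - 35*v (s(v) = -14 + 7*(-5*v) = -14 - 35*v)
-150*s(X(0, -5)) = -150*(-14 - 35/(1 + 0)) = -150*(-14 - 35/1) = -150*(-14 - 35*1) = -150*(-14 - 35) = -150*(-49) = 7350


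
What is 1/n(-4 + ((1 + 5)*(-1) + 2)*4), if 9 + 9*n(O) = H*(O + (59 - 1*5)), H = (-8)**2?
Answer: 9/2167 ≈ 0.0041532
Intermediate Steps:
H = 64
n(O) = 383 + 64*O/9 (n(O) = -1 + (64*(O + (59 - 1*5)))/9 = -1 + (64*(O + (59 - 5)))/9 = -1 + (64*(O + 54))/9 = -1 + (64*(54 + O))/9 = -1 + (3456 + 64*O)/9 = -1 + (384 + 64*O/9) = 383 + 64*O/9)
1/n(-4 + ((1 + 5)*(-1) + 2)*4) = 1/(383 + 64*(-4 + ((1 + 5)*(-1) + 2)*4)/9) = 1/(383 + 64*(-4 + (6*(-1) + 2)*4)/9) = 1/(383 + 64*(-4 + (-6 + 2)*4)/9) = 1/(383 + 64*(-4 - 4*4)/9) = 1/(383 + 64*(-4 - 16)/9) = 1/(383 + (64/9)*(-20)) = 1/(383 - 1280/9) = 1/(2167/9) = 9/2167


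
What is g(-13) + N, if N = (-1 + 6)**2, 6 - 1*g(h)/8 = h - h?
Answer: 73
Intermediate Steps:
g(h) = 48 (g(h) = 48 - 8*(h - h) = 48 - 8*0 = 48 + 0 = 48)
N = 25 (N = 5**2 = 25)
g(-13) + N = 48 + 25 = 73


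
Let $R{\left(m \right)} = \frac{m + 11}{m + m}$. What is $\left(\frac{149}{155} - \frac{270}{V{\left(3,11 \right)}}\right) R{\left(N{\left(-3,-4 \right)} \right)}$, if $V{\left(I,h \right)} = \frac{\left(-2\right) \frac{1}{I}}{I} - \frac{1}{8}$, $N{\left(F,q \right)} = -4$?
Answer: $- \frac{844739}{1240} \approx -681.24$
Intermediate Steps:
$V{\left(I,h \right)} = - \frac{1}{8} - \frac{2}{I^{2}}$ ($V{\left(I,h \right)} = - \frac{2}{I^{2}} - \frac{1}{8} = - \frac{1}{8} - \frac{2}{I^{2}}$)
$R{\left(m \right)} = \frac{11 + m}{2 m}$
$\left(\frac{149}{155} - \frac{270}{V{\left(3,11 \right)}}\right) R{\left(N{\left(-3,-4 \right)} \right)} = \left(\frac{149}{155} - \frac{270}{- \frac{1}{8} - \frac{2}{9}}\right) \frac{11 - 4}{2 \left(-4\right)} = \left(149 \cdot \frac{1}{155} - \frac{270}{- \frac{1}{8} - \frac{2}{9}}\right) \frac{1}{2} \left(- \frac{1}{4}\right) 7 = \left(\frac{149}{155} - \frac{270}{- \frac{1}{8} - \frac{2}{9}}\right) \left(- \frac{7}{8}\right) = \left(\frac{149}{155} - \frac{270}{- \frac{25}{72}}\right) \left(- \frac{7}{8}\right) = \left(\frac{149}{155} - - \frac{3888}{5}\right) \left(- \frac{7}{8}\right) = \left(\frac{149}{155} + \frac{3888}{5}\right) \left(- \frac{7}{8}\right) = \frac{120677}{155} \left(- \frac{7}{8}\right) = - \frac{844739}{1240}$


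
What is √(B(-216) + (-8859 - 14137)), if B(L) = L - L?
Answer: 2*I*√5749 ≈ 151.64*I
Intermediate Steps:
B(L) = 0
√(B(-216) + (-8859 - 14137)) = √(0 + (-8859 - 14137)) = √(0 - 22996) = √(-22996) = 2*I*√5749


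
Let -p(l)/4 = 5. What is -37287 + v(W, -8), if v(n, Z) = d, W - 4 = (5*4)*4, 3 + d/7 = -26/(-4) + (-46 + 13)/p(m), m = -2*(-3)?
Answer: -745019/20 ≈ -37251.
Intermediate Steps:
m = 6
p(l) = -20 (p(l) = -4*5 = -20)
d = 721/20 (d = -21 + 7*(-26/(-4) + (-46 + 13)/(-20)) = -21 + 7*(-26*(-¼) - 33*(-1/20)) = -21 + 7*(13/2 + 33/20) = -21 + 7*(163/20) = -21 + 1141/20 = 721/20 ≈ 36.050)
W = 84 (W = 4 + (5*4)*4 = 4 + 20*4 = 4 + 80 = 84)
v(n, Z) = 721/20
-37287 + v(W, -8) = -37287 + 721/20 = -745019/20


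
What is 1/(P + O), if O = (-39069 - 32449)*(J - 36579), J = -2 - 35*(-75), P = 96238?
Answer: 1/2428561446 ≈ 4.1177e-10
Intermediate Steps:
J = 2623 (J = -2 + 2625 = 2623)
O = 2428465208 (O = (-39069 - 32449)*(2623 - 36579) = -71518*(-33956) = 2428465208)
1/(P + O) = 1/(96238 + 2428465208) = 1/2428561446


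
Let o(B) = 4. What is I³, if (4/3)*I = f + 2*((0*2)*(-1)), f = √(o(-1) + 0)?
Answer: 27/8 ≈ 3.3750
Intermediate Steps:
f = 2 (f = √(4 + 0) = √4 = 2)
I = 3/2 (I = 3*(2 + 2*((0*2)*(-1)))/4 = 3*(2 + 2*(0*(-1)))/4 = 3*(2 + 2*0)/4 = 3*(2 + 0)/4 = (¾)*2 = 3/2 ≈ 1.5000)
I³ = (3/2)³ = 27/8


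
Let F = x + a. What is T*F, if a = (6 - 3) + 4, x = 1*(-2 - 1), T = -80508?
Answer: -322032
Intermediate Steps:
x = -3 (x = 1*(-3) = -3)
a = 7 (a = 3 + 4 = 7)
F = 4 (F = -3 + 7 = 4)
T*F = -80508*4 = -322032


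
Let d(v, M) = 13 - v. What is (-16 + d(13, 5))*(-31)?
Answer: 496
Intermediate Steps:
(-16 + d(13, 5))*(-31) = (-16 + (13 - 1*13))*(-31) = (-16 + (13 - 13))*(-31) = (-16 + 0)*(-31) = -16*(-31) = 496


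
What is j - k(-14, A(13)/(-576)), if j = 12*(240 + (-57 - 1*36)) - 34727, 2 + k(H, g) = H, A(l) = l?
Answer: -32947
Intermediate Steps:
k(H, g) = -2 + H
j = -32963 (j = 12*(240 + (-57 - 36)) - 34727 = 12*(240 - 93) - 34727 = 12*147 - 34727 = 1764 - 34727 = -32963)
j - k(-14, A(13)/(-576)) = -32963 - (-2 - 14) = -32963 - 1*(-16) = -32963 + 16 = -32947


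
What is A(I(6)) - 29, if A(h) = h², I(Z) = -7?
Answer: 20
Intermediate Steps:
A(I(6)) - 29 = (-7)² - 29 = 49 - 29 = 20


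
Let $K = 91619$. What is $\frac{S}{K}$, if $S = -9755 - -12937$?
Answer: $\frac{3182}{91619} \approx 0.034731$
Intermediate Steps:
$S = 3182$ ($S = -9755 + 12937 = 3182$)
$\frac{S}{K} = \frac{3182}{91619}$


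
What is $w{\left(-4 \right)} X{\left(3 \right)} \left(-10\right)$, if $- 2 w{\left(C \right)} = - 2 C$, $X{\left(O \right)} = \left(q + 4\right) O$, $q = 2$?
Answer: $720$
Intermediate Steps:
$X{\left(O \right)} = 6 O$ ($X{\left(O \right)} = \left(2 + 4\right) O = 6 O$)
$w{\left(C \right)} = C$ ($w{\left(C \right)} = - \frac{\left(-2\right) C}{2} = C$)
$w{\left(-4 \right)} X{\left(3 \right)} \left(-10\right) = - 4 \cdot 6 \cdot 3 \left(-10\right) = \left(-4\right) 18 \left(-10\right) = \left(-72\right) \left(-10\right) = 720$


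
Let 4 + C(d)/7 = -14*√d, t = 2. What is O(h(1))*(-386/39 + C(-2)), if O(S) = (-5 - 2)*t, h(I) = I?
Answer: 20692/39 + 1372*I*√2 ≈ 530.56 + 1940.3*I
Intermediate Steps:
O(S) = -14 (O(S) = (-5 - 2)*2 = -7*2 = -14)
C(d) = -28 - 98*√d (C(d) = -28 + 7*(-14*√d) = -28 - 98*√d)
O(h(1))*(-386/39 + C(-2)) = -14*(-386/39 + (-28 - 98*I*√2)) = -14*(-1478/39 - 98*I*√2) = 20692/39 + 1372*I*√2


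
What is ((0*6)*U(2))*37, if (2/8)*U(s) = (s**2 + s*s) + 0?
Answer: 0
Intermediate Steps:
U(s) = 8*s**2 (U(s) = 4*((s**2 + s*s) + 0) = 4*((s**2 + s**2) + 0) = 4*(2*s**2 + 0) = 4*(2*s**2) = 8*s**2)
((0*6)*U(2))*37 = ((0*6)*(8*2**2))*37 = (0*(8*4))*37 = (0*32)*37 = 0*37 = 0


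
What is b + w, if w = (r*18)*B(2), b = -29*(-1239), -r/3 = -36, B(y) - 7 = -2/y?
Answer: 47595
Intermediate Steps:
B(y) = 7 - 2/y
r = 108 (r = -3*(-36) = 108)
b = 35931
w = 11664 (w = (108*18)*(7 - 2/2) = 1944*(7 - 2*1/2) = 1944*(7 - 1) = 1944*6 = 11664)
b + w = 35931 + 11664 = 47595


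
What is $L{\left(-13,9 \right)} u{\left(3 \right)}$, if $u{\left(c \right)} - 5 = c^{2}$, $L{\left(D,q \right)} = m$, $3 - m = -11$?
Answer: $196$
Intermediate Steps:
$m = 14$ ($m = 3 - -11 = 3 + 11 = 14$)
$L{\left(D,q \right)} = 14$
$u{\left(c \right)} = 5 + c^{2}$
$L{\left(-13,9 \right)} u{\left(3 \right)} = 14 \left(5 + 3^{2}\right) = 14 \left(5 + 9\right) = 14 \cdot 14 = 196$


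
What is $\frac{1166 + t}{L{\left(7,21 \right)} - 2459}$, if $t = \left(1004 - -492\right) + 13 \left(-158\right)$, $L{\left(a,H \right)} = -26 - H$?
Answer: $- \frac{304}{1253} \approx -0.24262$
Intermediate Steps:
$t = -558$ ($t = \left(1004 + 492\right) - 2054 = 1496 - 2054 = -558$)
$\frac{1166 + t}{L{\left(7,21 \right)} - 2459} = \frac{1166 - 558}{\left(-26 - 21\right) - 2459} = \frac{608}{\left(-26 - 21\right) - 2459} = \frac{608}{-47 - 2459} = \frac{608}{-2506} = 608 \left(- \frac{1}{2506}\right) = - \frac{304}{1253}$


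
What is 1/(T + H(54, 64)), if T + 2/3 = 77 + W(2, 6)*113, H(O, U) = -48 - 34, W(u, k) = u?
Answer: 3/661 ≈ 0.0045386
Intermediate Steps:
H(O, U) = -82
T = 907/3 (T = -⅔ + (77 + 2*113) = -⅔ + (77 + 226) = -⅔ + 303 = 907/3 ≈ 302.33)
1/(T + H(54, 64)) = 1/(907/3 - 82) = 1/(661/3) = 3/661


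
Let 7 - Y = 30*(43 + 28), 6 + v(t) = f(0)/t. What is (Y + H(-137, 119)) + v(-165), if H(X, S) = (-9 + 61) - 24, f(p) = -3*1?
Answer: -115554/55 ≈ -2101.0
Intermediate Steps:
f(p) = -3
v(t) = -6 - 3/t
Y = -2123 (Y = 7 - 30*(43 + 28) = 7 - 30*71 = 7 - 1*2130 = 7 - 2130 = -2123)
H(X, S) = 28 (H(X, S) = 52 - 24 = 28)
(Y + H(-137, 119)) + v(-165) = (-2123 + 28) + (-6 - 3/(-165)) = -2095 + (-6 - 3*(-1/165)) = -2095 + (-6 + 1/55) = -2095 - 329/55 = -115554/55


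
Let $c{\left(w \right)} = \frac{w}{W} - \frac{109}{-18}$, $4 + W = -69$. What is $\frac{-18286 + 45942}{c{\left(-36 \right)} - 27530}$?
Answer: $- \frac{36339984}{36165815} \approx -1.0048$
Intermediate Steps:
$W = -73$ ($W = -4 - 69 = -73$)
$c{\left(w \right)} = \frac{109}{18} - \frac{w}{73}$ ($c{\left(w \right)} = \frac{w}{-73} - \frac{109}{-18} = w \left(- \frac{1}{73}\right) - - \frac{109}{18} = - \frac{w}{73} + \frac{109}{18} = \frac{109}{18} - \frac{w}{73}$)
$\frac{-18286 + 45942}{c{\left(-36 \right)} - 27530} = \frac{-18286 + 45942}{\left(\frac{109}{18} - - \frac{36}{73}\right) - 27530} = \frac{27656}{\left(\frac{109}{18} + \frac{36}{73}\right) - 27530} = \frac{27656}{\frac{8605}{1314} - 27530} = \frac{27656}{- \frac{36165815}{1314}} = 27656 \left(- \frac{1314}{36165815}\right) = - \frac{36339984}{36165815}$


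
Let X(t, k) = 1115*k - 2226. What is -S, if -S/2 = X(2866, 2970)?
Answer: 6618648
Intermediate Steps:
X(t, k) = -2226 + 1115*k
S = -6618648 (S = -2*(-2226 + 1115*2970) = -2*(-2226 + 3311550) = -2*3309324 = -6618648)
-S = -1*(-6618648) = 6618648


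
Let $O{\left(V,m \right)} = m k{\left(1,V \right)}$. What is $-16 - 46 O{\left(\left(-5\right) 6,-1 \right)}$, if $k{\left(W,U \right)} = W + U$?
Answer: $-1350$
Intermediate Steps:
$k{\left(W,U \right)} = U + W$
$O{\left(V,m \right)} = m \left(1 + V\right)$ ($O{\left(V,m \right)} = m \left(V + 1\right) = m \left(1 + V\right)$)
$-16 - 46 O{\left(\left(-5\right) 6,-1 \right)} = -16 - 46 \left(- (1 - 30)\right) = -16 - 46 \left(\left(-1\right) \left(-29\right)\right) = -16 - 1334 = -1350$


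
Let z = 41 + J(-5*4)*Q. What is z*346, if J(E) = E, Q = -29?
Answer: 214866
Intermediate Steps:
z = 621 (z = 41 - 5*4*(-29) = 41 - 20*(-29) = 41 + 580 = 621)
z*346 = 621*346 = 214866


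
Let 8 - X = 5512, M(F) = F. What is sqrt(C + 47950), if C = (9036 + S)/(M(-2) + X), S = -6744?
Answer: 2*sqrt(90852581653)/2753 ≈ 218.97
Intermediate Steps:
X = -5504 (X = 8 - 1*5512 = 8 - 5512 = -5504)
C = -1146/2753 (C = (9036 - 6744)/(-2 - 5504) = 2292/(-5506) = 2292*(-1/5506) = -1146/2753 ≈ -0.41627)
sqrt(C + 47950) = sqrt(-1146/2753 + 47950) = sqrt(132005204/2753) = 2*sqrt(90852581653)/2753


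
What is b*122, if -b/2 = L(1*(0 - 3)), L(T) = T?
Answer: 732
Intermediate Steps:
b = 6 (b = -2*(0 - 3) = -2*(-3) = 6)
b*122 = 6*122 = 732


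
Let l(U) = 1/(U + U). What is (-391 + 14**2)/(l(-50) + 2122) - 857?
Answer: -4663437/5441 ≈ -857.09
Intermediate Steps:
l(U) = 1/(2*U)
(-391 + 14**2)/(l(-50) + 2122) - 857 = (-391 + 14**2)/((1/2)/(-50) + 2122) - 857 = (-391 + 196)/((1/2)*(-1/50) + 2122) - 857 = -195/(-1/100 + 2122) - 857 = -195/212199/100 - 857 = -195*100/212199 - 857 = -500/5441 - 857 = -4663437/5441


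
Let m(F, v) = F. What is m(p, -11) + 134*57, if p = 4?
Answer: 7642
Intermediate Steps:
m(p, -11) + 134*57 = 4 + 134*57 = 4 + 7638 = 7642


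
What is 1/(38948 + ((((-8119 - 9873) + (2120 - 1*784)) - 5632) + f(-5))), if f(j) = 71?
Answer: 1/16731 ≈ 5.9769e-5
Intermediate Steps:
1/(38948 + ((((-8119 - 9873) + (2120 - 1*784)) - 5632) + f(-5))) = 1/(38948 + ((((-8119 - 9873) + (2120 - 1*784)) - 5632) + 71)) = 1/(38948 + (((-17992 + (2120 - 784)) - 5632) + 71)) = 1/(38948 + (((-17992 + 1336) - 5632) + 71)) = 1/(38948 + ((-16656 - 5632) + 71)) = 1/(38948 + (-22288 + 71)) = 1/(38948 - 22217) = 1/16731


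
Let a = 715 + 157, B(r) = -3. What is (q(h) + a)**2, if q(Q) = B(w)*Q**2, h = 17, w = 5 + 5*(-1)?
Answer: 25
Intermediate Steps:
w = 0 (w = 5 - 5 = 0)
a = 872
q(Q) = -3*Q**2
(q(h) + a)**2 = (-3*17**2 + 872)**2 = (-3*289 + 872)**2 = (-867 + 872)**2 = 5**2 = 25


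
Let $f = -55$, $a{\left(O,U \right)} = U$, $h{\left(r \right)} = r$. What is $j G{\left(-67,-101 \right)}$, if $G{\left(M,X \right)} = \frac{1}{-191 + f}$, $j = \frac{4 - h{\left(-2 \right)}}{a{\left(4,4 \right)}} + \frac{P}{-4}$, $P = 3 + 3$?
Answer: $0$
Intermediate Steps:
$P = 6$
$j = 0$ ($j = \frac{4 - -2}{4} + \frac{6}{-4} = \left(4 + 2\right) \frac{1}{4} + 6 \left(- \frac{1}{4}\right) = 6 \cdot \frac{1}{4} - \frac{3}{2} = \frac{3}{2} - \frac{3}{2} = 0$)
$G{\left(M,X \right)} = - \frac{1}{246}$ ($G{\left(M,X \right)} = \frac{1}{-191 - 55} = \frac{1}{-246} = - \frac{1}{246}$)
$j G{\left(-67,-101 \right)} = 0 \left(- \frac{1}{246}\right) = 0$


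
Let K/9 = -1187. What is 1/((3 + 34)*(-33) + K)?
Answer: -1/11904 ≈ -8.4005e-5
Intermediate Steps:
K = -10683 (K = 9*(-1187) = -10683)
1/((3 + 34)*(-33) + K) = 1/((3 + 34)*(-33) - 10683) = 1/(37*(-33) - 10683) = 1/(-1221 - 10683) = 1/(-11904) = -1/11904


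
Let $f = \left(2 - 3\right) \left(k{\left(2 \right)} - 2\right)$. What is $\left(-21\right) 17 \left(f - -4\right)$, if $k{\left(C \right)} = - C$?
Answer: $-2856$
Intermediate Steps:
$f = 4$ ($f = \left(2 - 3\right) \left(\left(-1\right) 2 - 2\right) = - (-2 - 2) = \left(-1\right) \left(-4\right) = 4$)
$\left(-21\right) 17 \left(f - -4\right) = \left(-21\right) 17 \left(4 - -4\right) = - 357 \left(4 + 4\right) = \left(-357\right) 8 = -2856$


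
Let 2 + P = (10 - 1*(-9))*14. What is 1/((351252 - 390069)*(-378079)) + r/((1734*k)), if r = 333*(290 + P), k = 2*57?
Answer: 416657126549/446456099466 ≈ 0.93325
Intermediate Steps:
P = 264 (P = -2 + (10 - 1*(-9))*14 = -2 + (10 + 9)*14 = -2 + 19*14 = -2 + 266 = 264)
k = 114
r = 184482 (r = 333*(290 + 264) = 333*554 = 184482)
1/((351252 - 390069)*(-378079)) + r/((1734*k)) = 1/((351252 - 390069)*(-378079)) + 184482/((1734*114)) = -1/378079/(-38817) + 184482/197676 = -1/38817*(-1/378079) + 184482*(1/197676) = 1/14675892543 + 10249/10982 = 416657126549/446456099466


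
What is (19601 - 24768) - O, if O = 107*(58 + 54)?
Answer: -17151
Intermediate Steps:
O = 11984 (O = 107*112 = 11984)
(19601 - 24768) - O = (19601 - 24768) - 1*11984 = -5167 - 11984 = -17151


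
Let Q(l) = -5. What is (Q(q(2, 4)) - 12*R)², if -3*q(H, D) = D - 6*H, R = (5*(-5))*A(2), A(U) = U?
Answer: 354025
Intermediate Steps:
R = -50 (R = (5*(-5))*2 = -25*2 = -50)
q(H, D) = 2*H - D/3 (q(H, D) = -(D - 6*H)/3 = 2*H - D/3)
(Q(q(2, 4)) - 12*R)² = (-5 - 12*(-50))² = (-5 + 600)² = 595² = 354025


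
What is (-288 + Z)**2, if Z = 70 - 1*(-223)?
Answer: 25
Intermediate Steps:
Z = 293 (Z = 70 + 223 = 293)
(-288 + Z)**2 = (-288 + 293)**2 = 5**2 = 25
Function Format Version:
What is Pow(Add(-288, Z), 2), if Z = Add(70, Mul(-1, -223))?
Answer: 25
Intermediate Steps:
Z = 293 (Z = Add(70, 223) = 293)
Pow(Add(-288, Z), 2) = Pow(Add(-288, 293), 2) = Pow(5, 2) = 25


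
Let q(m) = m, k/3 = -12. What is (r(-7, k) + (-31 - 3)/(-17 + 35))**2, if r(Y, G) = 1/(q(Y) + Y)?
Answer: 61009/15876 ≈ 3.8428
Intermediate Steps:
k = -36 (k = 3*(-12) = -36)
r(Y, G) = 1/(2*Y) (r(Y, G) = 1/(Y + Y) = 1/(2*Y))
(r(-7, k) + (-31 - 3)/(-17 + 35))**2 = ((1/2)/(-7) + (-31 - 3)/(-17 + 35))**2 = ((1/2)*(-1/7) - 34/18)**2 = (-1/14 - 34*1/18)**2 = (-1/14 - 17/9)**2 = (-247/126)**2 = 61009/15876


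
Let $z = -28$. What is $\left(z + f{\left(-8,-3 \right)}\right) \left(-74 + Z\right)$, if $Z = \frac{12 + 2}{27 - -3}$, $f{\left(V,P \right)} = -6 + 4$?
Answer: $2206$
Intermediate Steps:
$f{\left(V,P \right)} = -2$
$Z = \frac{7}{15}$ ($Z = \frac{14}{27 + 3} = \frac{14}{30} = 14 \cdot \frac{1}{30} = \frac{7}{15} \approx 0.46667$)
$\left(z + f{\left(-8,-3 \right)}\right) \left(-74 + Z\right) = \left(-28 - 2\right) \left(-74 + \frac{7}{15}\right) = \left(-30\right) \left(- \frac{1103}{15}\right) = 2206$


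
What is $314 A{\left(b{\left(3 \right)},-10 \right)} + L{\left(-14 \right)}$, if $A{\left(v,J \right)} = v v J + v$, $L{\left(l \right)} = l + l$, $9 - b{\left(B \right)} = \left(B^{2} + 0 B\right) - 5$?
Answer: $-76958$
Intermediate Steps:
$b{\left(B \right)} = 14 - B^{2}$ ($b{\left(B \right)} = 9 - \left(\left(B^{2} + 0 B\right) - 5\right) = 9 - \left(\left(B^{2} + 0\right) - 5\right) = 9 - \left(B^{2} - 5\right) = 9 - \left(-5 + B^{2}\right) = 14 - B^{2}$)
$L{\left(l \right)} = 2 l$
$A{\left(v,J \right)} = v + J v^{2}$ ($A{\left(v,J \right)} = v^{2} J + v = J v^{2} + v = v + J v^{2}$)
$314 A{\left(b{\left(3 \right)},-10 \right)} + L{\left(-14 \right)} = 314 \left(14 - 3^{2}\right) \left(1 - 10 \left(14 - 3^{2}\right)\right) + 2 \left(-14\right) = 314 \left(14 - 9\right) \left(1 - 10 \left(14 - 9\right)\right) - 28 = 314 \cdot 5 \left(1 - 50\right) - 28 = 314 \cdot 5 \left(-49\right) - 28 = 314 \left(-245\right) - 28 = -76930 - 28 = -76958$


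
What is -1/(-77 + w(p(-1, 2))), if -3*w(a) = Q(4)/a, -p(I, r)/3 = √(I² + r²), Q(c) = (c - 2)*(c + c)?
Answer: 31185/2400989 + 144*√5/2400989 ≈ 0.013122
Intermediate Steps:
Q(c) = 2*c*(-2 + c) (Q(c) = (-2 + c)*(2*c) = 2*c*(-2 + c))
p(I, r) = -3*√(I² + r²)
w(a) = -16/(3*a) (w(a) = -2*4*(-2 + 4)/(3*a) = -2*4*2/(3*a) = -16/(3*a))
-1/(-77 + w(p(-1, 2))) = -1/(-77 - 16*(-1/(3*√((-1)² + 2²)))/3) = -1/(-77 - 16*(-1/(3*√(1 + 4)))/3) = -1/(-77 - 16*(-√5/15)/3) = -1/(-77 - (-16)*√5/45) = -1/(-77 + 16*√5/45)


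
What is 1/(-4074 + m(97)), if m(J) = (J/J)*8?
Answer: -1/4066 ≈ -0.00024594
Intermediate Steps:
m(J) = 8 (m(J) = 1*8 = 8)
1/(-4074 + m(97)) = 1/(-4074 + 8) = 1/(-4066) = -1/4066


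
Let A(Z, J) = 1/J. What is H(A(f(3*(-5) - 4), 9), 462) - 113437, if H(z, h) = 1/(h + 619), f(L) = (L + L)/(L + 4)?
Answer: -122625396/1081 ≈ -1.1344e+5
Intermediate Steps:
f(L) = 2*L/(4 + L) (f(L) = (2*L)/(4 + L) = 2*L/(4 + L))
H(z, h) = 1/(619 + h)
H(A(f(3*(-5) - 4), 9), 462) - 113437 = 1/(619 + 462) - 113437 = 1/1081 - 113437 = -122625396/1081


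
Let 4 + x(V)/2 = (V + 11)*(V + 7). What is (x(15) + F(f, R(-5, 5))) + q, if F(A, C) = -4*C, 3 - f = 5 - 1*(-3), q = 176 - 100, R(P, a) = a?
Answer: 1192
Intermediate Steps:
x(V) = -8 + 2*(7 + V)*(11 + V) (x(V) = -8 + 2*((V + 11)*(V + 7)) = -8 + 2*((11 + V)*(7 + V)) = -8 + 2*((7 + V)*(11 + V)) = -8 + 2*(7 + V)*(11 + V))
q = 76
f = -5 (f = 3 - (5 - 1*(-3)) = 3 - (5 + 3) = 3 - 1*8 = 3 - 8 = -5)
(x(15) + F(f, R(-5, 5))) + q = ((146 + 2*15**2 + 36*15) - 4*5) + 76 = ((146 + 2*225 + 540) - 20) + 76 = ((146 + 450 + 540) - 20) + 76 = (1136 - 20) + 76 = 1116 + 76 = 1192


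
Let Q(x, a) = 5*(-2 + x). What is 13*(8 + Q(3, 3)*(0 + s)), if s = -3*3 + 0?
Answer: -481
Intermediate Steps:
s = -9 (s = -9 + 0 = -9)
Q(x, a) = -10 + 5*x
13*(8 + Q(3, 3)*(0 + s)) = 13*(8 + (-10 + 5*3)*(0 - 9)) = 13*(8 + (-10 + 15)*(-9)) = 13*(8 + 5*(-9)) = 13*(8 - 45) = 13*(-37) = -481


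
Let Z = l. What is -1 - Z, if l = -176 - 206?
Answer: 381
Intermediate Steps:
l = -382
Z = -382
-1 - Z = -1 - 1*(-382) = -1 + 382 = 381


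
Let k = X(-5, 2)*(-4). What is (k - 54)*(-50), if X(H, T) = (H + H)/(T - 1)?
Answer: 700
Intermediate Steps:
X(H, T) = 2*H/(-1 + T) (X(H, T) = (2*H)/(-1 + T) = 2*H/(-1 + T))
k = 40 (k = (2*(-5)/(-1 + 2))*(-4) = (2*(-5)/1)*(-4) = (2*(-5)*1)*(-4) = -10*(-4) = 40)
(k - 54)*(-50) = (40 - 54)*(-50) = -14*(-50) = 700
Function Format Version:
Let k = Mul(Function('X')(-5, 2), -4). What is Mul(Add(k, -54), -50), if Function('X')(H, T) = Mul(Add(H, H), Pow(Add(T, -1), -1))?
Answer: 700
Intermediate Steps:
Function('X')(H, T) = Mul(2, H, Pow(Add(-1, T), -1)) (Function('X')(H, T) = Mul(Mul(2, H), Pow(Add(-1, T), -1)) = Mul(2, H, Pow(Add(-1, T), -1)))
k = 40 (k = Mul(Mul(2, -5, Pow(Add(-1, 2), -1)), -4) = Mul(Mul(2, -5, Pow(1, -1)), -4) = Mul(Mul(2, -5, 1), -4) = Mul(-10, -4) = 40)
Mul(Add(k, -54), -50) = Mul(Add(40, -54), -50) = Mul(-14, -50) = 700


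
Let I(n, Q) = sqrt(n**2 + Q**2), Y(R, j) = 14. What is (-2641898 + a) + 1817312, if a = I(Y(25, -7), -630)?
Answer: -824586 + 14*sqrt(2026) ≈ -8.2396e+5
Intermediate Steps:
I(n, Q) = sqrt(Q**2 + n**2)
a = 14*sqrt(2026) (a = sqrt((-630)**2 + 14**2) = sqrt(396900 + 196) = sqrt(397096) = 14*sqrt(2026) ≈ 630.16)
(-2641898 + a) + 1817312 = (-2641898 + 14*sqrt(2026)) + 1817312 = -824586 + 14*sqrt(2026)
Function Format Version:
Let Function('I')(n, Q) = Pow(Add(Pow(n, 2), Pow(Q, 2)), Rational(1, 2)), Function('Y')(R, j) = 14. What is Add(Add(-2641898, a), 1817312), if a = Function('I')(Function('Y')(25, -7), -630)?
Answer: Add(-824586, Mul(14, Pow(2026, Rational(1, 2)))) ≈ -8.2396e+5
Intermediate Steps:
Function('I')(n, Q) = Pow(Add(Pow(Q, 2), Pow(n, 2)), Rational(1, 2))
a = Mul(14, Pow(2026, Rational(1, 2))) (a = Pow(Add(Pow(-630, 2), Pow(14, 2)), Rational(1, 2)) = Pow(Add(396900, 196), Rational(1, 2)) = Pow(397096, Rational(1, 2)) = Mul(14, Pow(2026, Rational(1, 2))) ≈ 630.16)
Add(Add(-2641898, a), 1817312) = Add(Add(-2641898, Mul(14, Pow(2026, Rational(1, 2)))), 1817312) = Add(-824586, Mul(14, Pow(2026, Rational(1, 2))))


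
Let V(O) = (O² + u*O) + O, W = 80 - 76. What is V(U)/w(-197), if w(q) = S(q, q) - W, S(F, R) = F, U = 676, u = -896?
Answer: 49348/67 ≈ 736.54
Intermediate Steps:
W = 4
w(q) = -4 + q (w(q) = q - 1*4 = q - 4 = -4 + q)
V(O) = O² - 895*O (V(O) = (O² - 896*O) + O = O² - 895*O)
V(U)/w(-197) = (676*(-895 + 676))/(-4 - 197) = (676*(-219))/(-201) = -148044*(-1/201) = 49348/67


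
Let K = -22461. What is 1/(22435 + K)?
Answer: -1/26 ≈ -0.038462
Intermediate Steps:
1/(22435 + K) = 1/(22435 - 22461) = 1/(-26) = -1/26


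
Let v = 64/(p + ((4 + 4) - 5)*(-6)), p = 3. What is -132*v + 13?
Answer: 2881/5 ≈ 576.20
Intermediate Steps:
v = -64/15 (v = 64/(3 + ((4 + 4) - 5)*(-6)) = 64/(3 + (8 - 5)*(-6)) = 64/(3 + 3*(-6)) = 64/(3 - 18) = 64/(-15) = 64*(-1/15) = -64/15 ≈ -4.2667)
-132*v + 13 = -132*(-64/15) + 13 = 2816/5 + 13 = 2881/5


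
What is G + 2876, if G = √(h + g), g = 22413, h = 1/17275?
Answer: 2876 + 8*√4180383469/3455 ≈ 3025.7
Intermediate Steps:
h = 1/17275 ≈ 5.7887e-5
G = 8*√4180383469/3455 (G = √(1/17275 + 22413) = √(387184576/17275) = 8*√4180383469/3455 ≈ 149.71)
G + 2876 = 8*√4180383469/3455 + 2876 = 2876 + 8*√4180383469/3455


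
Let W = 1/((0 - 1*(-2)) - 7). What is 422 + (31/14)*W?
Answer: 29509/70 ≈ 421.56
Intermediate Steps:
W = -⅕ (W = 1/((0 + 2) - 7) = 1/(2 - 7) = 1/(-5) = -⅕ ≈ -0.20000)
422 + (31/14)*W = 422 + (31/14)*(-⅕) = 422 - 31/70 = 29509/70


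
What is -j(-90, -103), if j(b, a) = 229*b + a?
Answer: 20713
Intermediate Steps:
j(b, a) = a + 229*b
-j(-90, -103) = -(-103 + 229*(-90)) = -(-103 - 20610) = -1*(-20713) = 20713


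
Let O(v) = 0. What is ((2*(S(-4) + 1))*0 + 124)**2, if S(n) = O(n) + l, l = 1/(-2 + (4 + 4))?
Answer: 15376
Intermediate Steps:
l = 1/6 (l = 1/(-2 + 8) = 1/6 ≈ 0.16667)
S(n) = 1/6 (S(n) = 0 + 1/6 = 1/6)
((2*(S(-4) + 1))*0 + 124)**2 = ((2*(1/6 + 1))*0 + 124)**2 = ((2*(7/6))*0 + 124)**2 = ((7/3)*0 + 124)**2 = (0 + 124)**2 = 124**2 = 15376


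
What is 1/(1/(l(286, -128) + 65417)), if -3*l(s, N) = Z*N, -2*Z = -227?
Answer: 210779/3 ≈ 70260.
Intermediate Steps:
Z = 227/2 (Z = -½*(-227) = 227/2 ≈ 113.50)
l(s, N) = -227*N/6
1/(1/(l(286, -128) + 65417)) = 1/(1/(-227/6*(-128) + 65417)) = 1/(1/(14528/3 + 65417)) = 1/(1/(210779/3)) = 1/(3/210779) = 210779/3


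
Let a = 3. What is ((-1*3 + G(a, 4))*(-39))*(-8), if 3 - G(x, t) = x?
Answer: -936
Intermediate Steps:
G(x, t) = 3 - x
((-1*3 + G(a, 4))*(-39))*(-8) = ((-1*3 + (3 - 1*3))*(-39))*(-8) = ((-3 + (3 - 3))*(-39))*(-8) = ((-3 + 0)*(-39))*(-8) = -3*(-39)*(-8) = 117*(-8) = -936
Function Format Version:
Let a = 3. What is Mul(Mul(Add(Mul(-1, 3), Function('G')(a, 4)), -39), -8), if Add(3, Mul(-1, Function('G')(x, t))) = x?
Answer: -936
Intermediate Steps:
Function('G')(x, t) = Add(3, Mul(-1, x))
Mul(Mul(Add(Mul(-1, 3), Function('G')(a, 4)), -39), -8) = Mul(Mul(Add(Mul(-1, 3), Add(3, Mul(-1, 3))), -39), -8) = Mul(Mul(Add(-3, Add(3, -3)), -39), -8) = Mul(Mul(Add(-3, 0), -39), -8) = Mul(Mul(-3, -39), -8) = Mul(117, -8) = -936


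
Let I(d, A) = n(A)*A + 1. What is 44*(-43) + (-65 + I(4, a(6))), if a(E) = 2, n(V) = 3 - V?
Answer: -1954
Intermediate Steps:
I(d, A) = 1 + A*(3 - A) (I(d, A) = (3 - A)*A + 1 = A*(3 - A) + 1 = 1 + A*(3 - A))
44*(-43) + (-65 + I(4, a(6))) = 44*(-43) + (-65 + (1 - 1*2*(-3 + 2))) = -1892 + (-65 + (1 - 1*2*(-1))) = -1892 + (-65 + (1 + 2)) = -1892 + (-65 + 3) = -1892 - 62 = -1954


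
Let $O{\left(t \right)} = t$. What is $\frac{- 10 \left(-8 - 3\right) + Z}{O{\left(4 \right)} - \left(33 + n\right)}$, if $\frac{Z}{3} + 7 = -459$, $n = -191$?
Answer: $- \frac{644}{81} \approx -7.9506$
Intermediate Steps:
$Z = -1398$ ($Z = -21 + 3 \left(-459\right) = -21 - 1377 = -1398$)
$\frac{- 10 \left(-8 - 3\right) + Z}{O{\left(4 \right)} - \left(33 + n\right)} = \frac{- 10 \left(-8 - 3\right) - 1398}{4 - -158} = \frac{\left(-10\right) \left(-11\right) - 1398}{4 + \left(-33 + 191\right)} = \frac{110 - 1398}{4 + 158} = - \frac{1288}{162} = \left(-1288\right) \frac{1}{162} = - \frac{644}{81}$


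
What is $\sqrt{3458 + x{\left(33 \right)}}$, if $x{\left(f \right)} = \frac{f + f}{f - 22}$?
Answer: $2 \sqrt{866} \approx 58.856$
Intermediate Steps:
$x{\left(f \right)} = \frac{2 f}{-22 + f}$
$\sqrt{3458 + x{\left(33 \right)}} = \sqrt{3458 + 2 \cdot 33 \frac{1}{-22 + 33}} = \sqrt{3458 + 2 \cdot 33 \cdot \frac{1}{11}} = \sqrt{3458 + 6} = \sqrt{3464} = 2 \sqrt{866}$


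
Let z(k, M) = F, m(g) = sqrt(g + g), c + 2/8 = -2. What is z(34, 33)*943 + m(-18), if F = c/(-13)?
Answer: 8487/52 + 6*I ≈ 163.21 + 6.0*I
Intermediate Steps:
c = -9/4 (c = -1/4 - 2 = -9/4 ≈ -2.2500)
m(g) = sqrt(2)*sqrt(g) (m(g) = sqrt(2*g) = sqrt(2)*sqrt(g))
F = 9/52 (F = -9/4/(-13) = -9/4*(-1/13) = 9/52 ≈ 0.17308)
z(k, M) = 9/52
z(34, 33)*943 + m(-18) = (9/52)*943 + sqrt(2)*sqrt(-18) = 8487/52 + sqrt(2)*(3*I*sqrt(2)) = 8487/52 + 6*I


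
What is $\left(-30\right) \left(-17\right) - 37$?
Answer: $473$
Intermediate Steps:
$\left(-30\right) \left(-17\right) - 37 = 510 - 37 = 473$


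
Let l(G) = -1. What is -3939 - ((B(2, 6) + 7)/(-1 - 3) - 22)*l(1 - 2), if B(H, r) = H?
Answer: -15853/4 ≈ -3963.3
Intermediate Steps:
-3939 - ((B(2, 6) + 7)/(-1 - 3) - 22)*l(1 - 2) = -3939 - ((2 + 7)/(-1 - 3) - 22)*(-1) = -3939 - (9/(-4) - 22)*(-1) = -3939 - (9*(-¼) - 22)*(-1) = -3939 - (-9/4 - 22)*(-1) = -3939 - (-97)*(-1)/4 = -3939 - 1*97/4 = -3939 - 97/4 = -15853/4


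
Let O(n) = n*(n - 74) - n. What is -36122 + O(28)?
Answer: -37438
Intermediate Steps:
O(n) = -n + n*(-74 + n) (O(n) = n*(-74 + n) - n = -n + n*(-74 + n))
-36122 + O(28) = -36122 + 28*(-75 + 28) = -36122 + 28*(-47) = -36122 - 1316 = -37438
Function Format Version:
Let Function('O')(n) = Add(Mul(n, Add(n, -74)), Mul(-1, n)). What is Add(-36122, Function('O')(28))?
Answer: -37438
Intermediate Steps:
Function('O')(n) = Add(Mul(-1, n), Mul(n, Add(-74, n))) (Function('O')(n) = Add(Mul(n, Add(-74, n)), Mul(-1, n)) = Add(Mul(-1, n), Mul(n, Add(-74, n))))
Add(-36122, Function('O')(28)) = Add(-36122, Mul(28, Add(-75, 28))) = Add(-36122, Mul(28, -47)) = Add(-36122, -1316) = -37438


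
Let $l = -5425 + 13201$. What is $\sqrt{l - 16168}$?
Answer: $2 i \sqrt{2098} \approx 91.608 i$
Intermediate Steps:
$l = 7776$
$\sqrt{l - 16168} = \sqrt{7776 - 16168} = \sqrt{-8392} = 2 i \sqrt{2098}$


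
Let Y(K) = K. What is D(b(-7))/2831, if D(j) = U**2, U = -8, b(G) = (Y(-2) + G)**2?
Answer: 64/2831 ≈ 0.022607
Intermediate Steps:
b(G) = (-2 + G)**2
D(j) = 64 (D(j) = (-8)**2 = 64)
D(b(-7))/2831 = 64/2831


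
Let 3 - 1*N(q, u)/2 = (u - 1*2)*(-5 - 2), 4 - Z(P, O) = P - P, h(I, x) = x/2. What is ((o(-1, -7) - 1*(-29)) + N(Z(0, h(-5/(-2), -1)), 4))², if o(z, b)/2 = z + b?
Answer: 2209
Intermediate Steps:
h(I, x) = x/2 (h(I, x) = x*(½) = x/2)
Z(P, O) = 4 (Z(P, O) = 4 - (P - P) = 4 - 1*0 = 4 + 0 = 4)
N(q, u) = -22 + 14*u (N(q, u) = 6 - 2*(u - 1*2)*(-5 - 2) = 6 - 2*(u - 2)*(-7) = 6 - 2*(-2 + u)*(-7) = 6 - 2*(14 - 7*u) = 6 + (-28 + 14*u) = -22 + 14*u)
o(z, b) = 2*b + 2*z (o(z, b) = 2*(z + b) = 2*(b + z) = 2*b + 2*z)
((o(-1, -7) - 1*(-29)) + N(Z(0, h(-5/(-2), -1)), 4))² = (((2*(-7) + 2*(-1)) - 1*(-29)) + (-22 + 14*4))² = (((-14 - 2) + 29) + (-22 + 56))² = ((-16 + 29) + 34)² = (13 + 34)² = 47² = 2209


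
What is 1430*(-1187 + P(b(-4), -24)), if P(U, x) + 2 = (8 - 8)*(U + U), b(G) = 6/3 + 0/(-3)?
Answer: -1700270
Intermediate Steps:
b(G) = 2 (b(G) = 6*(⅓) + 0*(-⅓) = 2 + 0 = 2)
P(U, x) = -2 (P(U, x) = -2 + (8 - 8)*(U + U) = -2 + 0*(2*U) = -2 + 0 = -2)
1430*(-1187 + P(b(-4), -24)) = 1430*(-1187 - 2) = 1430*(-1189) = -1700270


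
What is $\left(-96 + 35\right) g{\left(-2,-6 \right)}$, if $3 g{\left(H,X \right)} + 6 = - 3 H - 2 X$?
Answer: $-244$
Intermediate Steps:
$g{\left(H,X \right)} = -2 - H - \frac{2 X}{3}$ ($g{\left(H,X \right)} = -2 + \frac{- 3 H - 2 X}{3} = -2 - \left(H + \frac{2 X}{3}\right) = -2 - H - \frac{2 X}{3}$)
$\left(-96 + 35\right) g{\left(-2,-6 \right)} = \left(-96 + 35\right) \left(-2 - -2 - -4\right) = - 61 \left(-2 + 2 + 4\right) = \left(-61\right) 4 = -244$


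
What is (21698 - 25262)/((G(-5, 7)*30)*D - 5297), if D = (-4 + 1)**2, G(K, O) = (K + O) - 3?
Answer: 3564/5567 ≈ 0.64020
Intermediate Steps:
G(K, O) = -3 + K + O
D = 9 (D = (-3)**2 = 9)
(21698 - 25262)/((G(-5, 7)*30)*D - 5297) = (21698 - 25262)/(((-3 - 5 + 7)*30)*9 - 5297) = -3564/(-1*30*9 - 5297) = -3564/(-30*9 - 5297) = -3564/(-270 - 5297) = -3564/(-5567) = -3564*(-1/5567) = 3564/5567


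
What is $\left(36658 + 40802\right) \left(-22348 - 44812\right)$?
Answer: $-5202213600$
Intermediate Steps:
$\left(36658 + 40802\right) \left(-22348 - 44812\right) = 77460 \left(-67160\right) = -5202213600$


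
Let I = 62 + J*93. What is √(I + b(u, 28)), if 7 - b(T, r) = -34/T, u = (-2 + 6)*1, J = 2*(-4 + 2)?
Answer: I*√1178/2 ≈ 17.161*I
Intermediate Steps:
J = -4 (J = 2*(-2) = -4)
u = 4 (u = 4*1 = 4)
I = -310 (I = 62 - 4*93 = 62 - 372 = -310)
b(T, r) = 7 + 34/T (b(T, r) = 7 - (-34)/T = 7 + 34/T)
√(I + b(u, 28)) = √(-310 + (7 + 34/4)) = √(-310 + (7 + 34*(¼))) = √(-310 + (7 + 17/2)) = √(-310 + 31/2) = √(-589/2) = I*√1178/2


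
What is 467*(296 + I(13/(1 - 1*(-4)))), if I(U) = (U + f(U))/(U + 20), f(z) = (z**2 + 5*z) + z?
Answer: 78392488/565 ≈ 1.3875e+5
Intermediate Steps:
f(z) = z**2 + 6*z
I(U) = (U + U*(6 + U))/(20 + U) (I(U) = (U + U*(6 + U))/(U + 20) = (U + U*(6 + U))/(20 + U))
467*(296 + I(13/(1 - 1*(-4)))) = 467*(296 + (13/(1 - 1*(-4)))*(7 + 13/(1 - 1*(-4)))/(20 + 13/(1 - 1*(-4)))) = 467*(296 + (13/(1 + 4))*(7 + 13/(1 + 4))/(20 + 13/(1 + 4))) = 467*(296 + (13/5)*(7 + 13/5)/(20 + 13/5)) = 467*(296 + (13*(1/5))*(7 + 13*(1/5))/(20 + 13*(1/5))) = 467*(296 + 13*(7 + 13/5)/(5*(20 + 13/5))) = 467*(296 + (13/5)*(48/5)/(113/5)) = 467*(296 + (13/5)*(5/113)*(48/5)) = 467*(296 + 624/565) = 467*(167864/565) = 78392488/565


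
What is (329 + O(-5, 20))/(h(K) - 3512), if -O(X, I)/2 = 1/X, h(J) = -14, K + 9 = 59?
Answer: -1647/17630 ≈ -0.093420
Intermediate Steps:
K = 50 (K = -9 + 59 = 50)
O(X, I) = -2/X
(329 + O(-5, 20))/(h(K) - 3512) = (329 - 2/(-5))/(-14 - 3512) = (329 - 2*(-⅕))/(-3526) = (329 + ⅖)*(-1/3526) = (1647/5)*(-1/3526) = -1647/17630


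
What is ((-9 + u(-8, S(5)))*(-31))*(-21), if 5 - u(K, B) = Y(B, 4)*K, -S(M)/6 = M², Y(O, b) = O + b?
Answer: -762972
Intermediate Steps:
S(M) = -6*M²
u(K, B) = 5 - K*(4 + B) (u(K, B) = 5 - (B + 4)*K = 5 - (4 + B)*K = 5 - K*(4 + B))
((-9 + u(-8, S(5)))*(-31))*(-21) = ((-9 + (5 - 1*(-8)*(4 - 6*5²)))*(-31))*(-21) = ((-9 + (5 - 1*(-8)*(4 - 6*25)))*(-31))*(-21) = ((-9 + (5 - 1*(-8)*(4 - 150)))*(-31))*(-21) = ((-9 + (5 - 1*(-8)*(-146)))*(-31))*(-21) = ((-9 + (5 - 1168))*(-31))*(-21) = ((-9 - 1163)*(-31))*(-21) = -1172*(-31)*(-21) = 36332*(-21) = -762972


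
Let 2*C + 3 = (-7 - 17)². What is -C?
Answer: -573/2 ≈ -286.50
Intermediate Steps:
C = 573/2 (C = -3/2 + (-7 - 17)²/2 = -3/2 + (½)*(-24)² = -3/2 + (½)*576 = -3/2 + 288 = 573/2 ≈ 286.50)
-C = -1*573/2 = -573/2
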